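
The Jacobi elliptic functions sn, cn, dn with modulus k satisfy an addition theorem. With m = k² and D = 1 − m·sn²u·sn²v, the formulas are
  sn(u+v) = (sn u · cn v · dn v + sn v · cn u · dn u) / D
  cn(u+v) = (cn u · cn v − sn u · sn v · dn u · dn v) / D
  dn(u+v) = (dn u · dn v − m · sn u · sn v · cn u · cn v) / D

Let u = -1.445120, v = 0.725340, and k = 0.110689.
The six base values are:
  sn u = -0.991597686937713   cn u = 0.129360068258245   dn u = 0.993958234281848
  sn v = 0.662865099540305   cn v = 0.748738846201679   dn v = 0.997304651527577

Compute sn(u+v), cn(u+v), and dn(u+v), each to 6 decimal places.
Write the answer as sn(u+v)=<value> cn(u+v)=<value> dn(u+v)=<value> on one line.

sn(u+v)=-0.658703 cn(u+v)=0.752403 dn(u+v)=0.997338

m = k² = 0.012252054721
D = 1 − m·sn²u·sn²v = 0.9947066544570746
sn(u+v) = (sn u·cn v·dn v + sn v·cn u·dn u)/D = -0.6552163491812062/0.9947066544570746 = -0.6587030922587251
cn(u+v) = (cn u·cn v − sn u·sn v·dn u·dn v)/D = 0.7484202457088114/0.9947066544570746 = 0.7524029746411118
dn(u+v) = (dn u·dn v − m·sn u·sn v·cn u·cn v)/D = 0.9920591805054769/0.9947066544570746 = 0.9973384374782907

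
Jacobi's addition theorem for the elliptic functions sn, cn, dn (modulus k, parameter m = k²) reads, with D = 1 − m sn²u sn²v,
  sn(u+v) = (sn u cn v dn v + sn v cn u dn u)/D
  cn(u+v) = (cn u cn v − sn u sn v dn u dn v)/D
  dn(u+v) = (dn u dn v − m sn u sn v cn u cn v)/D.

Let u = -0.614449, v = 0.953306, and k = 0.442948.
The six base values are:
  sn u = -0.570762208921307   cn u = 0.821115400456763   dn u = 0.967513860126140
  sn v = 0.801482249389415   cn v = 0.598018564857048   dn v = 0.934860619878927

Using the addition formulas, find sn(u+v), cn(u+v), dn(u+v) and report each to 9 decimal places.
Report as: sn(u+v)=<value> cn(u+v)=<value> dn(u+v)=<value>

sn(u+v)=0.331237512 cn(u+v)=0.943547408 dn(u+v)=0.989177916

m = k² = 0.196202930704
D = 1 − m·sn²u·sn²v = 0.9589414387437735
sn(u+v) = (sn u·cn v·dn v + sn v·cn u·dn u)/D = 0.3176373764248013/0.9589414387437735 = 0.3312375121059641
cn(u+v) = (cn u·cn v − sn u·sn v·dn u·dn v)/D = 0.9048067086609976/0.9589414387437735 = 0.9435474076981248
dn(u+v) = (dn u·dn v − m·sn u·sn v·cn u·cn v)/D = 0.9485636942143671/0.9589414387437735 = 0.9891779162833954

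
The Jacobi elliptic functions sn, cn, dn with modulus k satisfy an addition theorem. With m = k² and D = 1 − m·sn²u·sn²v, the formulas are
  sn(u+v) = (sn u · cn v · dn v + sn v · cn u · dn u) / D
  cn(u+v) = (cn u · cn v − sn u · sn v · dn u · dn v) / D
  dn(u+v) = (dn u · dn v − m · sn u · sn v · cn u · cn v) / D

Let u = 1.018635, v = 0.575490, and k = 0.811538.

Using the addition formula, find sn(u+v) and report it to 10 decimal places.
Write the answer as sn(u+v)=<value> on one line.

sn u = 0.7988111220002851, cn u = 0.6015819074478933, dn u = 0.761414300735655
sn v = 0.5278512826173598, cn v = 0.8493368138961175, dn v = 0.9036027699007096
m = k² = 0.658593925444
D = 1 − m·sn²u·sn²v = 0.8829074971770193
sn(u+v) = (sn u·cn v·dn v + sn v·cn u·dn u)/D = 0.8548419572308793/0.8829074971770193 = 0.9682123664870036

sn(u+v)=0.9682123665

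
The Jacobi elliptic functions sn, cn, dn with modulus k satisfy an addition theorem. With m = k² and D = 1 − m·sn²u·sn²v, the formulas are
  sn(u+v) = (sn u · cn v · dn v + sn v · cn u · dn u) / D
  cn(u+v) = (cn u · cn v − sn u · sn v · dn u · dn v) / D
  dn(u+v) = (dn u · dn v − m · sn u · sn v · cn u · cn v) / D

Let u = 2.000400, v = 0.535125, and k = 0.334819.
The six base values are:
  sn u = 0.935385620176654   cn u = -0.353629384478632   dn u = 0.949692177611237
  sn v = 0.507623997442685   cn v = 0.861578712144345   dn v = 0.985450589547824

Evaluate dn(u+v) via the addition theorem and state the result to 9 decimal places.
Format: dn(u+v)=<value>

m = k² = 0.112103762761
D = 1 − m·sn²u·sn²v = 0.9747253088250588
dn(u+v) = (dn u·dn v − m·sn u·sn v·cn u·cn v)/D = 0.9520926801958872/0.9747253088250588 = 0.9767805058263511

dn(u+v)=0.976780506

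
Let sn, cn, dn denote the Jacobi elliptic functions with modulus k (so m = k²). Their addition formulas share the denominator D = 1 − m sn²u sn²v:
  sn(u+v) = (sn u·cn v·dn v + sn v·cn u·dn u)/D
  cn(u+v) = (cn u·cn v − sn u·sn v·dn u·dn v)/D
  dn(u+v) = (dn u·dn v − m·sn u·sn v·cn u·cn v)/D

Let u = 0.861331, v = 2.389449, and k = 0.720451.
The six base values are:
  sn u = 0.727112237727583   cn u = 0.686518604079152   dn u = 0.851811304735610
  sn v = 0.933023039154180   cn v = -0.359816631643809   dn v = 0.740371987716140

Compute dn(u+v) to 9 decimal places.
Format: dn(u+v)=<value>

m = k² = 0.519049643401
D = 1 − m·sn²u·sn²v = 0.7611107862181483
dn(u+v) = (dn u·dn v − m·sn u·sn v·cn u·cn v)/D = 0.7176406056451164/0.7611107862181483 = 0.942885869757504

dn(u+v)=0.942885870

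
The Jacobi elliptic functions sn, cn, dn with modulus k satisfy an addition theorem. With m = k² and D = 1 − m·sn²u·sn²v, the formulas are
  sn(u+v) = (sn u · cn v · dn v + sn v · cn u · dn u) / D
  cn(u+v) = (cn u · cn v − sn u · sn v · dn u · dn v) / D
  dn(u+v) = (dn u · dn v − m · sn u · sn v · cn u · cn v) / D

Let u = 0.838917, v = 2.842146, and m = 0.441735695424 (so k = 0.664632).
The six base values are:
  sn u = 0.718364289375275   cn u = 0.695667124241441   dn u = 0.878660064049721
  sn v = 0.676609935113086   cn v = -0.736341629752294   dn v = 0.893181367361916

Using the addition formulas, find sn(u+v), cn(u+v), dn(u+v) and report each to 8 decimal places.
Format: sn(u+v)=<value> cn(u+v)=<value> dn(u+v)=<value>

m = k² = 0.441735695424
D = 1 − m·sn²u·sn²v = 0.8956412890984759
sn(u+v) = (sn u·cn v·dn v + sn v·cn u·dn u)/D = -0.05887743235100321/0.8956412890984759 = -0.06573773794000427
cn(u+v) = (cn u·cn v − sn u·sn v·dn u·dn v)/D = -0.8937039592044631/0.8956412890984759 = -0.9978369354812094
dn(u+v) = (dn u·dn v − m·sn u·sn v·cn u·cn v)/D = 0.8947860185327874/0.8956412890984759 = 0.9990450746564516

sn(u+v)=-0.06573774 cn(u+v)=-0.99783694 dn(u+v)=0.99904507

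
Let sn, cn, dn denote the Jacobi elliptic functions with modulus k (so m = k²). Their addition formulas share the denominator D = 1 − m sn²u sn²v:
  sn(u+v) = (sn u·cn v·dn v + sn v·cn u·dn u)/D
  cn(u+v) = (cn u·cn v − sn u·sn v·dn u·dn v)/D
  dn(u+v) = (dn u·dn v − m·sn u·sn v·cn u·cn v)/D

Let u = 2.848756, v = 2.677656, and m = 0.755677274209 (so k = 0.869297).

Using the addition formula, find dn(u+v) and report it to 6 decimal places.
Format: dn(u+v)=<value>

sn u = 0.9370596143339564, cn u = -0.3491694133000438, dn u = 0.5800468553130131
sn v = 0.9661904566207405, cn v = -0.2578294039379625, dn v = 0.5427311760266642
m = k² = 0.755677274209
D = 1 − m·sn²u·sn²v = 0.3805642157167247
dn(u+v) = (dn u·dn v − m·sn u·sn v·cn u·cn v)/D = 0.2532160004916382/0.3805642157167247 = 0.665369969204149

dn(u+v)=0.665370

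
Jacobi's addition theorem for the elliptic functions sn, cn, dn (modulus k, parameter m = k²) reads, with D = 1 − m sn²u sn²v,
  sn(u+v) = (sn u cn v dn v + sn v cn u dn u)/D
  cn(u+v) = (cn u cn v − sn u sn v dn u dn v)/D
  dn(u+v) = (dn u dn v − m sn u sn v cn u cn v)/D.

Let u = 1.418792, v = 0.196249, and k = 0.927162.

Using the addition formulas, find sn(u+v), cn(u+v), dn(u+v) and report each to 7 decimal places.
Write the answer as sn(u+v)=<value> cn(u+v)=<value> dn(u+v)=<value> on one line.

sn(u+v)=0.9461553 cn(u+v)=0.3237132 dn(u+v)=0.4800535

sn u = 0.9092418560342355, cn u = 0.4162682395228089, dn u = 0.5378908408092243
sn v = 0.1939393391297035, cn v = 0.9810135232186832, dn v = 0.983700776813629
m = k² = 0.859629374244
D = 1 − m·sn²u·sn²v = 0.9732698183770927
sn(u+v) = (sn u·cn v·dn v + sn v·cn u·dn u)/D = 0.9208643501196711/0.9732698183770927 = 0.9461552518449543
cn(u+v) = (cn u·cn v − sn u·sn v·dn u·dn v)/D = 0.315060292709911/0.9732698183770927 = 0.3237132054862931
dn(u+v) = (dn u·dn v − m·sn u·sn v·cn u·cn v)/D = 0.46722161400023/0.9732698183770927 = 0.4800535321020356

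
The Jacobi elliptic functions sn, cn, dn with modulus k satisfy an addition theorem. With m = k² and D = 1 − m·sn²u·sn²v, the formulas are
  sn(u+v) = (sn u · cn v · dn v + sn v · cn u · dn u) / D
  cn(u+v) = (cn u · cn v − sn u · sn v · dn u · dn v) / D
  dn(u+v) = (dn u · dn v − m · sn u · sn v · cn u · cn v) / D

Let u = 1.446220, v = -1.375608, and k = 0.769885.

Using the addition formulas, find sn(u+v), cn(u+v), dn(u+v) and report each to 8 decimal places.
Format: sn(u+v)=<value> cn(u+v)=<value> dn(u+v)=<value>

sn u = 0.9480236987854861, cn u = 0.3181997274371647, dn u = 0.6835868005618385
sn v = -0.9313971780529797, cn v = 0.3640045284264278, dn v = 0.6970024791377334
m = k² = 0.592722913225
D = 1 − m·sn²u·sn²v = 0.5378744931639683
sn(u+v) = (sn u·cn v·dn v + sn v·cn u·dn u)/D = 0.03793019991387678/0.5378744931639683 = 0.07051868120898968
cn(u+v) = (cn u·cn v − sn u·sn v·dn u·dn v)/D = 0.5365354325027277/0.5378744931639683 = 0.9975104588928102
dn(u+v) = (dn u·dn v − m·sn u·sn v·cn u·cn v)/D = 0.5370812041975698/0.5378744931639683 = 0.9985251411314709

sn(u+v)=0.07051868 cn(u+v)=0.99751046 dn(u+v)=0.99852514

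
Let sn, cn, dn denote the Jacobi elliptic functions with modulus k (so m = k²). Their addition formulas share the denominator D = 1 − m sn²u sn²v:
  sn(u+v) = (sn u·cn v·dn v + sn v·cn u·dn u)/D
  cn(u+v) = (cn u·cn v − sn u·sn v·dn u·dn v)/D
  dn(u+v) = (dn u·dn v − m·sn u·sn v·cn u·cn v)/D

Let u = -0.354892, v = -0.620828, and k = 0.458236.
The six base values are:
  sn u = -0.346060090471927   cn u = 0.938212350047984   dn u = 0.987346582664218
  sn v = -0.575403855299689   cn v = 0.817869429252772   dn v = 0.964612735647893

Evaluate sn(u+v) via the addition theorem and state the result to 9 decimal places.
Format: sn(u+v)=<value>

m = k² = 0.209980231696
D = 1 − m·sn²u·sn²v = 0.9916741807293912
sn(u+v) = (sn u·cn v·dn v + sn v·cn u·dn u)/D = -0.8060362848490126/0.9916741807293912 = -0.8128035402274574

sn(u+v)=-0.812803540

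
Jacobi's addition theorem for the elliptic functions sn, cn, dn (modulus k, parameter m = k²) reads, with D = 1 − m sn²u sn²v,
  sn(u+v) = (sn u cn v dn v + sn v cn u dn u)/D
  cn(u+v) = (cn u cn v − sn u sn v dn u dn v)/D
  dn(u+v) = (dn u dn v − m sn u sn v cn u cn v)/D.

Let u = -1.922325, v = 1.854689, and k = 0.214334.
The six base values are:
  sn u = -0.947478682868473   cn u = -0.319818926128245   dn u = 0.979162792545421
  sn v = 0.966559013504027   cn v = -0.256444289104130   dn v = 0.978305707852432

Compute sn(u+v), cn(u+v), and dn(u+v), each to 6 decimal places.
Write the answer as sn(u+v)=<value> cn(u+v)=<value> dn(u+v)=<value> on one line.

sn(u+v)=-0.067582 cn(u+v)=0.997714 dn(u+v)=0.999895

m = k² = 0.045939063556
D = 1 − m·sn²u·sn²v = 0.9614718830394548
sn(u+v) = (sn u·cn v·dn v + sn v·cn u·dn u)/D = -0.06497827177182392/0.9614718830394548 = -0.06758208213682883
cn(u+v) = (cn u·cn v − sn u·sn v·dn u·dn v)/D = 0.9592736867406413/0.9614718830394548 = 0.9977137175432895
dn(u+v) = (dn u·dn v − m·sn u·sn v·cn u·cn v)/D = 0.9613710101063489/0.9614718830394548 = 0.9998950848850753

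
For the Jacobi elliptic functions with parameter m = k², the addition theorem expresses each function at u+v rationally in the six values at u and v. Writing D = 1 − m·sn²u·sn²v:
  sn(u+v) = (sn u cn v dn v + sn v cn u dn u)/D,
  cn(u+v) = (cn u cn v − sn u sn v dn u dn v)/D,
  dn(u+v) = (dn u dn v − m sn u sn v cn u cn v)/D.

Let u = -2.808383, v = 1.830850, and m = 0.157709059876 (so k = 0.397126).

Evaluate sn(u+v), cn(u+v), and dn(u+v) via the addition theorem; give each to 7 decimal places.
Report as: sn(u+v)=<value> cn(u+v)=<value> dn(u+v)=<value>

sn u = -0.4500616234314469, cn u = -0.8929975000604708, dn u = 0.9838979459578734
sn v = 0.9844945709450147, cn v = -0.1754150500378785, dn v = 0.9204041054089459
m = k² = 0.157709059876
D = 1 − m·sn²u·sn²v = 0.9690381245876039
sn(u+v) = (sn u·cn v·dn v + sn v·cn u·dn u)/D = -0.7923313719297273/0.9690381245876039 = -0.8176472646697176
cn(u+v) = (cn u·cn v − sn u·sn v·dn u·dn v)/D = 0.5578941512152791/0.9690381245876039 = 0.5757195068591378
dn(u+v) = (dn u·dn v − m·sn u·sn v·cn u·cn v)/D = 0.9165297995425266/0.9690381245876039 = 0.9458139739678215

sn(u+v)=-0.8176473 cn(u+v)=0.5757195 dn(u+v)=0.9458140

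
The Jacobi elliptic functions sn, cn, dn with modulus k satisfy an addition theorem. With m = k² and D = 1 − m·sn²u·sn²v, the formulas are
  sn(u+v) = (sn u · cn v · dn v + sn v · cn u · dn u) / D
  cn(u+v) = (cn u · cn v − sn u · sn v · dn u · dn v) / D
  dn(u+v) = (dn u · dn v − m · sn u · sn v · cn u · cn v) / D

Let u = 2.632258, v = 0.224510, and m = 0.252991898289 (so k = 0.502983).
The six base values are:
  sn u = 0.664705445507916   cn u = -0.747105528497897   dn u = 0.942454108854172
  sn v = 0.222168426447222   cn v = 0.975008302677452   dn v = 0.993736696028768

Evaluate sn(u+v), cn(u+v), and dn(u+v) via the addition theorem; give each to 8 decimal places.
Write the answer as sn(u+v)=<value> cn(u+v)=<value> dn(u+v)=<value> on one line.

sn(u+v)=0.49030771 cn(u+v)=-0.87154939 dn(u+v)=0.96911317

m = k² = 0.252991898289
D = 1 − m·sn²u·sn²v = 0.9944826597774491
sn(u+v) = (sn u·cn v·dn v + sn v·cn u·dn u)/D = 0.4876025176246758/0.9944826597774491 = 0.4903077120859948
cn(u+v) = (cn u·cn v − sn u·sn v·dn u·dn v)/D = -0.8667407602069418/0.9944826597774491 = -0.8715493947384722
dn(u+v) = (dn u·dn v − m·sn u·sn v·cn u·cn v)/D = 0.9637662394928094/0.9944826597774491 = 0.9691131665468017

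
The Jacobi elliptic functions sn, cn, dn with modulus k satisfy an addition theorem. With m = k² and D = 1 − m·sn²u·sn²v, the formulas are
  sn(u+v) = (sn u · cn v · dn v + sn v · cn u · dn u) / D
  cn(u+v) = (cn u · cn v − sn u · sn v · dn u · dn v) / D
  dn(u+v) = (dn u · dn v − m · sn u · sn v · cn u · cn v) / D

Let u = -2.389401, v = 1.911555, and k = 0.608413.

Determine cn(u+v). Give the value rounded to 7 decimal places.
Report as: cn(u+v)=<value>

cn(u+v)=0.8909164

sn u = -0.8710750925768827, cn u = -0.4911498580801742, dn u = 0.8480142595351862
sn v = 0.992501715079564, cn v = -0.1222307063062466, dn v = 0.797097255699103
m = k² = 0.370166378569
D = 1 − m·sn²u·sn²v = 0.7233245063596705
cn(u+v) = (cn u·cn v − sn u·sn v·dn u·dn v)/D = 0.6444216495291644/0.7233245063596705 = 0.8909163782828175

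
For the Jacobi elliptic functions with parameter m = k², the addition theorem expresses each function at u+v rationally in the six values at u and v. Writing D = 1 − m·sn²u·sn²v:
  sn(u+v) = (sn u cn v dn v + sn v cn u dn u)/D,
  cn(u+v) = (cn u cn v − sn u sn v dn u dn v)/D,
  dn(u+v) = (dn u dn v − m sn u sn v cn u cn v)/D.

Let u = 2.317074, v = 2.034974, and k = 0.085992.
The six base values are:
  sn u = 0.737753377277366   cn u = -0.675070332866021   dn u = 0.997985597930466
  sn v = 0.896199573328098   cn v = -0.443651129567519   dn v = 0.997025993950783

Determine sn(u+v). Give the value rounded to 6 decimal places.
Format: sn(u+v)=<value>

sn(u+v)=-0.933127

m = k² = 0.007394624064
D = 1 − m·sn²u·sn²v = 0.9967674297035757
sn(u+v) = (sn u·cn v·dn v + sn v·cn u·dn u)/D = -0.9301107473398421/0.9967674297035757 = -0.9331271464361989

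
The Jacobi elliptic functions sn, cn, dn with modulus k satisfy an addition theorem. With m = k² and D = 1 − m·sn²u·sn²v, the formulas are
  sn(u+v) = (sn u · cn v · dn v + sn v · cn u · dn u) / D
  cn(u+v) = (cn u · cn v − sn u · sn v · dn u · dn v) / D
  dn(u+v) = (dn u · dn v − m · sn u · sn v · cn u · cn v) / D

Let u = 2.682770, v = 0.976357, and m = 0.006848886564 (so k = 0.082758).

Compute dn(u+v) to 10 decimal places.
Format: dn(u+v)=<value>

dn(u+v)=0.9991777480

sn u = 0.4476299951443033, cn u = -0.8942188699905136, dn u = 0.9993135997804157
sn v = 0.8279710258978447, cn v = 0.5607708803724304, dn v = 0.9976496587306379
m = k² = 0.006848886564
D = 1 − m·sn²u·sn²v = 0.9990592188381011
dn(u+v) = (dn u·dn v − m·sn u·sn v·cn u·cn v)/D = 0.998237740396046/0.9990592188381011 = 0.9991777479987517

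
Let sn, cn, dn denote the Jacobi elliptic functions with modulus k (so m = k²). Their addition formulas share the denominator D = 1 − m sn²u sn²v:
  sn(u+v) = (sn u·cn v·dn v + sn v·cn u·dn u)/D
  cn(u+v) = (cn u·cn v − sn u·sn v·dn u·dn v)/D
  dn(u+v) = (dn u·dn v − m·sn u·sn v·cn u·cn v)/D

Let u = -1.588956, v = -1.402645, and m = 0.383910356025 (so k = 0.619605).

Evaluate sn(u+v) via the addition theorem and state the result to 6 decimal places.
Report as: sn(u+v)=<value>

sn u = -0.9902640660923129, cn u = 0.1392015783183488, dn u = 0.7896383383730838
sn v = -0.9588141142688891, cn v = 0.2840343188397586, dn v = 0.8044015177173983
m = k² = 0.383910356025
D = 1 − m·sn²u·sn²v = 0.6539007131999189
sn(u+v) = (sn u·cn v·dn v + sn v·cn u·dn u)/D = -0.3316449896072428/0.6539007131999189 = -0.5071794278741642

sn(u+v)=-0.507179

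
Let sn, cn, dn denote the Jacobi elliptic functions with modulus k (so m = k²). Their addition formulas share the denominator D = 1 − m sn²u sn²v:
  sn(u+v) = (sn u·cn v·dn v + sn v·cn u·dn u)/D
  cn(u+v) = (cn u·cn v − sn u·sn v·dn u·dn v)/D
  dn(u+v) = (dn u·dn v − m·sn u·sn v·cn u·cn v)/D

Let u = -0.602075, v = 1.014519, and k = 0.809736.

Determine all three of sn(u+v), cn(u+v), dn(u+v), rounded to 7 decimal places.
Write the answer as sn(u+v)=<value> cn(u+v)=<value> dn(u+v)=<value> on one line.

sn u = -0.54809334389915, cn u = 0.8364171724525077, dn u = 0.896120457564
sn v = 0.7971650031168264, cn v = 0.6037615073899215, dn v = 0.7637660162048969
m = k² = 0.655672389696
D = 1 − m·sn²u·sn²v = 0.8748322630189176
sn(u+v) = (sn u·cn v·dn v + sn v·cn u·dn u)/D = 0.3447558491458168/0.8748322630189176 = 0.3940822300678704
cn(u+v) = (cn u·cn v − sn u·sn v·dn u·dn v)/D = 0.8040366241027503/0.8748322630189176 = 0.9190751851425073
dn(u+v) = (dn u·dn v − m·sn u·sn v·cn u·cn v)/D = 0.829096194903164/0.8748322630189176 = 0.9477201858583437

sn(u+v)=0.3940822 cn(u+v)=0.9190752 dn(u+v)=0.9477202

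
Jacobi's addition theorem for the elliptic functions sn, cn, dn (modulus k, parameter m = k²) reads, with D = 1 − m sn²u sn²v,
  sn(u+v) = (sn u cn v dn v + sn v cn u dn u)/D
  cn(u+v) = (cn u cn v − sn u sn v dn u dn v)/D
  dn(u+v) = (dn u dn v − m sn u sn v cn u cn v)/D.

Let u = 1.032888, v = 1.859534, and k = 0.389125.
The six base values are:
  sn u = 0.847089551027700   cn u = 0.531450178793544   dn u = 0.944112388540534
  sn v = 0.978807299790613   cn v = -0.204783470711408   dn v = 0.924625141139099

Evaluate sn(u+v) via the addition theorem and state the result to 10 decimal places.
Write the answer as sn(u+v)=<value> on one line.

sn(u+v)=0.3691471192

m = k² = 0.151418265625
D = 1 − m·sn²u·sn²v = 0.8959046533110112
sn(u+v) = (sn u·cn v·dn v + sn v·cn u·dn u)/D = 0.3307206218107975/0.8959046533110112 = 0.3691471191588828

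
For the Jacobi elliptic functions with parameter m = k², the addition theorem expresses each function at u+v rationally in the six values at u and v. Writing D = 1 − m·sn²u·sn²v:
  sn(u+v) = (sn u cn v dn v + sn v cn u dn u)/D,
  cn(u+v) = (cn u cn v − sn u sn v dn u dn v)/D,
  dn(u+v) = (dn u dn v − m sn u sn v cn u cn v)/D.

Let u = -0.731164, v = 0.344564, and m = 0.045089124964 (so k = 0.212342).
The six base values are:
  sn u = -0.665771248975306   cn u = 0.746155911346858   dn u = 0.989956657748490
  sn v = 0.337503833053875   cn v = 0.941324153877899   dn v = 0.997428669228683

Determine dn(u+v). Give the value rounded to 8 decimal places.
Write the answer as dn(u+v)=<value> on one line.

m = k² = 0.045089124964
D = 1 − m·sn²u·sn²v = 0.9977234389615513
dn(u+v) = (dn u·dn v − m·sn u·sn v·cn u·cn v)/D = 0.9945272893727312/0.9977234389615513 = 0.9967965575789753

dn(u+v)=0.99679656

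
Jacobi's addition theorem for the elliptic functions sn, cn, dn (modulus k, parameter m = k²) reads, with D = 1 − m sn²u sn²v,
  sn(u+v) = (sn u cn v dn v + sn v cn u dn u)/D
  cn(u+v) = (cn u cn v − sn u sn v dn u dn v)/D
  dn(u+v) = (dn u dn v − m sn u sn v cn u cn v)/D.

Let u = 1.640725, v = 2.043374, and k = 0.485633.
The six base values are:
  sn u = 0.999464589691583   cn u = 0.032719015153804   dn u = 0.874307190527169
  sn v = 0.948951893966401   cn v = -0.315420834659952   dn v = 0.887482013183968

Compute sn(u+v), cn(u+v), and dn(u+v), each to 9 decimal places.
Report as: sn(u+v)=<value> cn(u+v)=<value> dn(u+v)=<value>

sn(u+v)=-0.320662229 cn(u+v)=-0.947193610 dn(u+v)=0.987800580

m = k² = 0.235839410689
D = 1 − m·sn²u·sn²v = 0.7878516790972353
sn(u+v) = (sn u·cn v·dn v + sn v·cn u·dn u)/D = -0.2526342756755294/0.7878516790972353 = -0.3206622291711201
cn(u+v) = (cn u·cn v − sn u·sn v·dn u·dn v)/D = -0.7462480760512778/0.7878516790972353 = -0.9471936099779221
dn(u+v) = (dn u·dn v − m·sn u·sn v·cn u·cn v)/D = 0.77824034558152/0.7878516790972353 = 0.9878005800194163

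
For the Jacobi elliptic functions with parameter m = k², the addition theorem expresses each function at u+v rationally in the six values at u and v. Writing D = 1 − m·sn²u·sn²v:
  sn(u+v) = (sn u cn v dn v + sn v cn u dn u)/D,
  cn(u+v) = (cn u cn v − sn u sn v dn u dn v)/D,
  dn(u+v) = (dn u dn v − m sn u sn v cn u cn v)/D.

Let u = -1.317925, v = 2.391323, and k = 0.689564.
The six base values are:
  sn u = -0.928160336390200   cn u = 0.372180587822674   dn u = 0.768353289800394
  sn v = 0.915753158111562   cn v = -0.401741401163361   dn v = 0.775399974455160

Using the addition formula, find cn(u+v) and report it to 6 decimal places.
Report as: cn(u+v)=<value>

m = k² = 0.475498510096
D = 1 − m·sn²u·sn²v = 0.6564800042948395
cn(u+v) = (cn u·cn v − sn u·sn v·dn u·dn v)/D = 0.356873202280875/0.6564800042948395 = 0.5436162563156995

cn(u+v)=0.543616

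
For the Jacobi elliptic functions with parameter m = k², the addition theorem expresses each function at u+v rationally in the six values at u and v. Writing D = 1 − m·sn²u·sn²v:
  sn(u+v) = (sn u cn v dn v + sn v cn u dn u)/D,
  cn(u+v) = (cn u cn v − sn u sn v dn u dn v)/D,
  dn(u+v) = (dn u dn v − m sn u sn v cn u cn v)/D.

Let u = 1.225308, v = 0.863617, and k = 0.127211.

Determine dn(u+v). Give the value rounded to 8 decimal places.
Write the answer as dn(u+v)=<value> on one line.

sn u = 0.939661593208578, cn u = 0.342105378865514, dn u = 0.9928299523188279
sn v = 0.7592250768038168, cn v = 0.6508281514749024, dn v = 0.9953250521972643
m = k² = 0.016182638521
D = 1 − m·sn²u·sn²v = 0.9917636769176035
dn(u+v) = (dn u·dn v − m·sn u·sn v·cn u·cn v)/D = 0.9856180242445791/0.9917636769176035 = 0.9938033093809958

dn(u+v)=0.99380331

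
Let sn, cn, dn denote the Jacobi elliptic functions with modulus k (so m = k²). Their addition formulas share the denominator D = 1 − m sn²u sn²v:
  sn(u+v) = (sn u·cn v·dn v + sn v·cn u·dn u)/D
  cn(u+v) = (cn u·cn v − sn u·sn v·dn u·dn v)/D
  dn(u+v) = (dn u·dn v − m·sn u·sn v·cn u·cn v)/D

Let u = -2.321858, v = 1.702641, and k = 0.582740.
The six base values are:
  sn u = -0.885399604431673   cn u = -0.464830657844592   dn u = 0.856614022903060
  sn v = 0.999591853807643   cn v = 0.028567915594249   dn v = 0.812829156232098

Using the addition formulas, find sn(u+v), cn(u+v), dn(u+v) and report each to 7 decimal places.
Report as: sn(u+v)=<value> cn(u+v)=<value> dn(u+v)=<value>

m = k² = 0.3395859076
D = 1 − m·sn²u·sn²v = 0.7340048470553236
sn(u+v) = (sn u·cn v·dn v + sn v·cn u·dn u)/D = -0.4185776618289517/0.7340048470553236 = -0.5702655282294104
cn(u+v) = (cn u·cn v − sn u·sn v·dn u·dn v)/D = 0.6029559324847188/0.7340048470553236 = 0.8214604234613081
dn(u+v) = (dn u·dn v − m·sn u·sn v·cn u·cn v)/D = 0.6922898232973911/0.7340048470553236 = 0.9431679178614629

sn(u+v)=-0.5702655 cn(u+v)=0.8214604 dn(u+v)=0.9431679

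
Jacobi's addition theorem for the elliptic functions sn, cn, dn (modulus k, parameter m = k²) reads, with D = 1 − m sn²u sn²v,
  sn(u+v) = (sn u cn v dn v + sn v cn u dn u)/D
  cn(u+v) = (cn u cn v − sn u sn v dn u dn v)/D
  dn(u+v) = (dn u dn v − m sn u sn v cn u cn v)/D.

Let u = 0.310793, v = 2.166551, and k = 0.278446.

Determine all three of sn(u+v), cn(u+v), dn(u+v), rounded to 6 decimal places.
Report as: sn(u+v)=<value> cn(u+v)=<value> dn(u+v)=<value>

sn u = 0.3054515760900451, cn u = 0.9522076111143554, dn u = 0.9963765334929353
sn v = 0.8557988967922791, cn v = -0.5173086585870355, dn v = 0.971193119104648
m = k² = 0.077532174916
D = 1 − m·sn²u·sn²v = 0.9947020219794432
sn(u+v) = (sn u·cn v·dn v + sn v·cn u·dn u)/D = 0.6584845759281061/0.9947020219794432 = 0.6619917939019878
cn(u+v) = (cn u·cn v − sn u·sn v·dn u·dn v)/D = -0.7455401905965734/0.9947020219794432 = -0.7495110838449476
dn(u+v) = (dn u·dn v − m·sn u·sn v·cn u·cn v)/D = 0.9776574099995976/0.9947020219794432 = 0.9828646050744654

sn(u+v)=0.661992 cn(u+v)=-0.749511 dn(u+v)=0.982865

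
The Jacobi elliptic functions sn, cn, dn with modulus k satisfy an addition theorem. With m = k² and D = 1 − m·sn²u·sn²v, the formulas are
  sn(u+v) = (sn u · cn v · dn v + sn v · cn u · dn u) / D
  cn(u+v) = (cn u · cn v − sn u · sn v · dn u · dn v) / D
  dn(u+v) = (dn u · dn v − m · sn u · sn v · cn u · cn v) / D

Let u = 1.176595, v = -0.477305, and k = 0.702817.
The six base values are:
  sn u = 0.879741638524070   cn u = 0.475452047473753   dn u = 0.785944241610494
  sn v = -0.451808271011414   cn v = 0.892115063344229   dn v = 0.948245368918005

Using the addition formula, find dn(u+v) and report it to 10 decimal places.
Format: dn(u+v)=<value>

dn(u+v)=0.8986745779

m = k² = 0.493951735489
D = 1 − m·sn²u·sn²v = 0.9219625328111244
dn(u+v) = (dn u·dn v − m·sn u·sn v·cn u·cn v)/D = 0.8285442900009428/0.9219625328111244 = 0.898674577886215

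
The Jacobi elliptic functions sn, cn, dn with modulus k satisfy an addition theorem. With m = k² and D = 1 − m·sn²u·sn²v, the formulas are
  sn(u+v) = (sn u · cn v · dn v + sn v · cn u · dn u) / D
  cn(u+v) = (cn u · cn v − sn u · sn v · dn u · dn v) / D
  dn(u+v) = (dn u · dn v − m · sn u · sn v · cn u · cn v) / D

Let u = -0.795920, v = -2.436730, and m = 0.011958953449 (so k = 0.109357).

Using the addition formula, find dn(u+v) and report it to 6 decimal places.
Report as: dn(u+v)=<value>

sn u = -0.7138881953712471, cn u = 0.7002596979047018, dn u = 0.9969479838731668
sn v = -0.6546074137232005, cn v = -0.7559690032657573, dn v = 0.9974344381962671
m = k² = 0.011958953449
D = 1 − m·sn²u·sn²v = 0.9973883473463312
dn(u+v) = (dn u·dn v − m·sn u·sn v·cn u·cn v)/D = 0.9973487238854013/0.9973883473463312 = 0.9999602727853847

dn(u+v)=0.999960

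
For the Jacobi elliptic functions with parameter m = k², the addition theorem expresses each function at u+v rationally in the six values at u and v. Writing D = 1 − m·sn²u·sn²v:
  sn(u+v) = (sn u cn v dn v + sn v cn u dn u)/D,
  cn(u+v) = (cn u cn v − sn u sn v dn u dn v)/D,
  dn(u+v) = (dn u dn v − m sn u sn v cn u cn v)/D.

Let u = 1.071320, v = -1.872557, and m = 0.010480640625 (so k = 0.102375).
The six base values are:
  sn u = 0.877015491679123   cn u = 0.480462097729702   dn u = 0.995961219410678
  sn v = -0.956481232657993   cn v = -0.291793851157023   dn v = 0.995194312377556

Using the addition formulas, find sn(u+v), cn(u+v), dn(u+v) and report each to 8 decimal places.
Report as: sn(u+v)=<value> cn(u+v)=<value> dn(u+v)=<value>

sn(u+v)=-0.71766758 cn(u+v)=0.69638585 dn(u+v)=0.99729734

m = k² = 0.010480640625
D = 1 − m·sn²u·sn²v = 0.9926251147827164
sn(u+v) = (sn u·cn v·dn v + sn v·cn u·dn u)/D = -0.7123748610699002/0.9926251147827164 = -0.7176675770749943
cn(u+v) = (cn u·cn v − sn u·sn v·dn u·dn v)/D = 0.691250081962412/0.9926251147827164 = 0.6963858476558144
dn(u+v) = (dn u·dn v − m·sn u·sn v·cn u·cn v)/D = 0.9899423844623543/0.9926251147827164 = 0.9972973378565489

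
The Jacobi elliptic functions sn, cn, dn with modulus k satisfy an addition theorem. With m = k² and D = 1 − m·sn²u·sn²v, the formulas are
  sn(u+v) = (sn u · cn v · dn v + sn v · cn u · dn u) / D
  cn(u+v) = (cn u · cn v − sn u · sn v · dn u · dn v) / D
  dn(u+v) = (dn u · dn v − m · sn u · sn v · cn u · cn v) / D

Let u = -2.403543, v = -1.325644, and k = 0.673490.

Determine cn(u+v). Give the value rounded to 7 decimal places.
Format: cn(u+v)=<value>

sn u = -0.9026994700043984, cn u = -0.4302716198563162, dn u = 0.7939683709088449
sn v = -0.9325403155731146, cn v = 0.3610658663329946, dn v = 0.7781676785353171
m = k² = 0.4535887801
D = 1 − m·sn²u·sn²v = 0.6785718483397642
cn(u+v) = (cn u·cn v − sn u·sn v·dn u·dn v)/D = -0.675456802571209/0.6785718483397642 = -0.9954094090755803

cn(u+v)=-0.9954094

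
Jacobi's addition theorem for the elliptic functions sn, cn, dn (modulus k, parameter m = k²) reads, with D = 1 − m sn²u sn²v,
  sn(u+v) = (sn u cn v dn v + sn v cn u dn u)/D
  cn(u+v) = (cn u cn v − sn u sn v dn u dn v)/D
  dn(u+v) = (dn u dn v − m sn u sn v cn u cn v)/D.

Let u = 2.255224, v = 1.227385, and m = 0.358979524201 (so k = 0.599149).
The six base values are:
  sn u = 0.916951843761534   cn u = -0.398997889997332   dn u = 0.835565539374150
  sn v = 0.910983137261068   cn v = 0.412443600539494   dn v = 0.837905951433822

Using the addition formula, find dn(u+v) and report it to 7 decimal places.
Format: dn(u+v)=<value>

m = k² = 0.358979524201
D = 1 − m·sn²u·sn²v = 0.7495140274965816
dn(u+v) = (dn u·dn v − m·sn u·sn v·cn u·cn v)/D = 0.7494724469896873/0.7495140274965816 = 0.9999445233773233

dn(u+v)=0.9999445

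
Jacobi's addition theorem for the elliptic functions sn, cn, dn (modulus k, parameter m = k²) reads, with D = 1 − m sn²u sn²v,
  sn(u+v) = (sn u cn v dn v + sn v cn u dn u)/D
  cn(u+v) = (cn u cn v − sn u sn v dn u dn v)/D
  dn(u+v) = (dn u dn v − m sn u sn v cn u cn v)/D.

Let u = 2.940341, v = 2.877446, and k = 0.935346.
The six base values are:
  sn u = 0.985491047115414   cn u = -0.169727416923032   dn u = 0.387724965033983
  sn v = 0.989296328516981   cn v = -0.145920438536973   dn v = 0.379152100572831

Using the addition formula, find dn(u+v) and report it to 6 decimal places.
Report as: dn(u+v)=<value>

dn(u+v)=0.747418

m = k² = 0.874872139716
D = 1 − m·sn²u·sn²v = 0.1684224663118661
dn(u+v) = (dn u·dn v − m·sn u·sn v·cn u·cn v)/D = 0.1258819743770851/0.1684224663118661 = 0.7474179492419423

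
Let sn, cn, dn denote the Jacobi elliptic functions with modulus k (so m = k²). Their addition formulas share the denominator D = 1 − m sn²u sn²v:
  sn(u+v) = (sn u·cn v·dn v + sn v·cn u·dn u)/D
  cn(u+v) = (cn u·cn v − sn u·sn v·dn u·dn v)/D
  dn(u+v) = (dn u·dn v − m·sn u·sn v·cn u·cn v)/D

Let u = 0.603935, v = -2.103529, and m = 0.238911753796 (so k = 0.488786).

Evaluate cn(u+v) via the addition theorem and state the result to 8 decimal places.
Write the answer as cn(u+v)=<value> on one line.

cn(u+v)=0.15675884

sn u = 0.5611768921493681, cn u = 0.827695895675203, dn u = 0.9616454798559182
sn v = -0.9315128177957418, cn v = -0.3637084963019658, dn v = 0.8903327566994555
m = k² = 0.238911753796
D = 1 − m·sn²u·sn²v = 0.9347147989329965
cn(u+v) = (cn u·cn v − sn u·sn v·dn u·dn v)/D = 0.1465248101071499/0.9347147989329965 = 0.156758842669884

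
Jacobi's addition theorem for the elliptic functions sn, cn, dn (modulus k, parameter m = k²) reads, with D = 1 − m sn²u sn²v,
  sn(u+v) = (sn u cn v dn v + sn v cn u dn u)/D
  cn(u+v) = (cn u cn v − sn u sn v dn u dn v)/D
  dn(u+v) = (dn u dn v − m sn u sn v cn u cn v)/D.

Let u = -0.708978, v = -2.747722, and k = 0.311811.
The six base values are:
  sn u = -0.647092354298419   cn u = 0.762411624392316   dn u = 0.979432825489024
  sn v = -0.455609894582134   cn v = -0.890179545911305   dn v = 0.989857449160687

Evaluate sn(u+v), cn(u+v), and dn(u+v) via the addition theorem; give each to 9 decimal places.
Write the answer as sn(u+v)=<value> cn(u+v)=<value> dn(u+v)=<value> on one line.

m = k² = 0.097226099721
D = 1 − m·sn²u·sn²v = 0.9915491246600559
sn(u+v) = (sn u·cn v·dn v + sn v·cn u·dn u)/D = 0.2299679618121165/0.9915491246600559 = 0.2319279560565988
cn(u+v) = (cn u·cn v − sn u·sn v·dn u·dn v)/D = -0.9645125209939495/0.9915491246600559 = -0.972732966028914
dn(u+v) = (dn u·dn v − m·sn u·sn v·cn u·cn v)/D = 0.9889529001500465/0.9915491246600559 = 0.9973816481246963

sn(u+v)=0.231927956 cn(u+v)=-0.972732966 dn(u+v)=0.997381648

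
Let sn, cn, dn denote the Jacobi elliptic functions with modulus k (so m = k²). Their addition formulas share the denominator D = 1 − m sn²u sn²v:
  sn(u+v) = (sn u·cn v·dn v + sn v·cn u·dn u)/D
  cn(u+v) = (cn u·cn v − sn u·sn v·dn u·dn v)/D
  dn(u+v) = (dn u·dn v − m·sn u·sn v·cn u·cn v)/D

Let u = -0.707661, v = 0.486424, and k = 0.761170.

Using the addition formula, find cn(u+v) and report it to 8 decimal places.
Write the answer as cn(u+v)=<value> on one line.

cn(u+v)=0.97585314

sn u = -0.6264441510346327, cn u = 0.7794663082099818, dn u = 0.8789952670914754
sn v = 0.4581236274510971, cn v = 0.8888884868030682, dn v = 0.9372306881156956
m = k² = 0.5793797689
D = 1 − m·sn²u·sn²v = 0.9522807702225967
cn(u+v) = (cn u·cn v − sn u·sn v·dn u·dn v)/D = 0.9292861798072577/0.9522807702225967 = 0.9758531400251168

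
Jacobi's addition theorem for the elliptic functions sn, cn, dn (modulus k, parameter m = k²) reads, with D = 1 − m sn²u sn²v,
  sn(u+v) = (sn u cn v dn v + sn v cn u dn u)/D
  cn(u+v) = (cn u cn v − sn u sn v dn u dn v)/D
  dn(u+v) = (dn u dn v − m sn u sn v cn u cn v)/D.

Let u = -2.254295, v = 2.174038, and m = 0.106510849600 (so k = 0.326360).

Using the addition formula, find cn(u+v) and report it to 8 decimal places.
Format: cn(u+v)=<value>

cn(u+v)=0.99678187

sn u = -0.8207617564791572, cn u = -0.5712706356021186, dn u = 0.9634567872939358
sn v = 0.8623586048811713, cn v = -0.5062979721343943, dn v = 0.9595790169951509
m = k² = 0.1065108496
D = 1 − m·sn²u·sn²v = 0.9466414676203711
cn(u+v) = (cn u·cn v − sn u·sn v·dn u·dn v)/D = 0.9435950523195724/0.9466414676203711 = 0.9967818700056986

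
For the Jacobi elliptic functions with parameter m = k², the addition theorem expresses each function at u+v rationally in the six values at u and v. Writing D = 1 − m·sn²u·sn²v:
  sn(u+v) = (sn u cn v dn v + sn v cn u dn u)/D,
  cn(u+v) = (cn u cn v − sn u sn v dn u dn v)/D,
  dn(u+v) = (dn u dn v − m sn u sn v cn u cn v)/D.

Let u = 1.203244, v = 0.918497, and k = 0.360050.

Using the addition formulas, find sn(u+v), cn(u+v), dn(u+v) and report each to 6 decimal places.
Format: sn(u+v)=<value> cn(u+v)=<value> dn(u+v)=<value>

sn u = 0.9227344410167632, cn u = 0.3854363129772306, dn u = 0.9431982142101945
sn v = 0.7860491245866357, cn v = 0.6181640346514699, dn v = 0.9591148966080303
m = k² = 0.1296360025
D = 1 − m·sn²u·sn²v = 0.9318009273778274
sn(u+v) = (sn u·cn v·dn v + sn v·cn u·dn u)/D = 0.8328428638713162/0.9318009273778274 = 0.8937991360611883
cn(u+v) = (cn u·cn v − sn u·sn v·dn u·dn v)/D = -0.4178824384450769/0.9318009273778274 = -0.4484675064887906
dn(u+v) = (dn u·dn v − m·sn u·sn v·cn u·cn v)/D = 0.882232342512334/0.9318009273778274 = 0.9468034604719875

sn(u+v)=0.893799 cn(u+v)=-0.448468 dn(u+v)=0.946803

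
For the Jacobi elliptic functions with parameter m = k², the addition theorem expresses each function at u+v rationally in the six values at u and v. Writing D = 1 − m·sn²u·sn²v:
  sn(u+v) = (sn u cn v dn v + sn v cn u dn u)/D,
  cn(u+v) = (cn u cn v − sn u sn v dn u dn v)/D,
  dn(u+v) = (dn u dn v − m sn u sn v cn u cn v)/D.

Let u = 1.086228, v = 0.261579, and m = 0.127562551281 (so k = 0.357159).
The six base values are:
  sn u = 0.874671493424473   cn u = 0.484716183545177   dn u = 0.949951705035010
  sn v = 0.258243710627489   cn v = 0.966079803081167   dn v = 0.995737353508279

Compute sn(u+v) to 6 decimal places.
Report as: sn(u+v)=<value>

m = k² = 0.127562551281
D = 1 − m·sn²u·sn²v = 0.9934916237966302
sn(u+v) = (sn u·cn v·dn v + sn v·cn u·dn u)/D = 0.9603106325692246/0.9934916237966302 = 0.9666016396790499

sn(u+v)=0.966602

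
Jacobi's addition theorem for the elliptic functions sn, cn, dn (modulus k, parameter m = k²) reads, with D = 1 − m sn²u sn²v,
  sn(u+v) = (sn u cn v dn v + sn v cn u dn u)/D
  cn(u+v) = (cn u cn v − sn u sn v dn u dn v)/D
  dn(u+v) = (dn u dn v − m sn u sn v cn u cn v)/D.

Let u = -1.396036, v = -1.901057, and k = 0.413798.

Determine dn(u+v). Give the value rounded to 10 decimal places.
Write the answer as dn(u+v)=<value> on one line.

dn(u+v)=0.9999966130

sn u = -0.974252789184136, cn u = 0.2254584280237301, dn u = 0.9151366191146231
sn v = -0.9729387302868016, cn v = -0.231063253478147, dn v = 0.9153759658763695
m = k² = 0.171228784804
D = 1 − m·sn²u·sn²v = 0.846152276615746
dn(u+v) = (dn u·dn v − m·sn u·sn v·cn u·cn v)/D = 0.8461494106647216/0.846152276615746 = 0.9999966129606885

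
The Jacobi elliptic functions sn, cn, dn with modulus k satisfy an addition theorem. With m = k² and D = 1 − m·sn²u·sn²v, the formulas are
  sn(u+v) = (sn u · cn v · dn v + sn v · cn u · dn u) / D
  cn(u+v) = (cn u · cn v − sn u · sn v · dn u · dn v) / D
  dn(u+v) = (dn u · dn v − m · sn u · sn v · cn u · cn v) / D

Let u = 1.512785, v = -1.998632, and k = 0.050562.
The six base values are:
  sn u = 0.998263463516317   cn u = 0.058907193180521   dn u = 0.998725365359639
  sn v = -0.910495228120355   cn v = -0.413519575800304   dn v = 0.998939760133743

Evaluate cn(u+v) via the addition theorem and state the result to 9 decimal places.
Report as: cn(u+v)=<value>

m = k² = 0.002556515844
D = 1 − m·sn²u·sn²v = 0.997887998661744
cn(u+v) = (cn u·cn v − sn u·sn v·dn u·dn v)/D = 0.8824338703188797/0.997887998661744 = 0.8843015163047371

cn(u+v)=0.884301516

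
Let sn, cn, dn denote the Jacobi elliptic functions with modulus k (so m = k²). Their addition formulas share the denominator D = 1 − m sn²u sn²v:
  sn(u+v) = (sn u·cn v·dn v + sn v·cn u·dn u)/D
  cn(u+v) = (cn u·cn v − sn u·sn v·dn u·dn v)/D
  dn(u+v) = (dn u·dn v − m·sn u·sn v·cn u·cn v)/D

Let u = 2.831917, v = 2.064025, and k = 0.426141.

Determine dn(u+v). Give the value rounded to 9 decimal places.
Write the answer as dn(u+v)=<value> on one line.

dn(u+v)=0.904909060

sn u = 0.4493377106091933, cn u = -0.8933619769301181, dn u = 0.9814962770563121
sn v = 0.9301341234237912, cn v = -0.3672199782727726, dn v = 0.9180915979670913
m = k² = 0.181596151881
D = 1 − m·sn²u·sn²v = 0.9682792437522429
dn(u+v) = (dn u·dn v − m·sn u·sn v·cn u·cn v)/D = 0.8762046604596523/0.9682792437522429 = 0.9049090601841403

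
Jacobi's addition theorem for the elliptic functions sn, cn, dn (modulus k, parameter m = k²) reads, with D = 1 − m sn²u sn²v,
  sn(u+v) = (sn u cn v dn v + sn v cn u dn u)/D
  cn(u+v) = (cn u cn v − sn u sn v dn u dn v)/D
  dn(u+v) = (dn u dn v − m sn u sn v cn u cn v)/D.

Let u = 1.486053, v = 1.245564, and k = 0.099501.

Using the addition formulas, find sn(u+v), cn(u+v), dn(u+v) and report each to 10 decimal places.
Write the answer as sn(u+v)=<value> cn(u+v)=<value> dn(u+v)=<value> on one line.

sn u = 0.9961116478425143, cn u = 0.08809985829994733, dn u = 0.9950760745670559
sn v = 0.9468282768968031, cn v = 0.3217393573509942, dn v = 0.9955523130389297
m = k² = 0.009900449001
D = 1 − m·sn²u·sn²v = 0.9911932966592066
sn(u+v) = (sn u·cn v·dn v + sn v·cn u·dn u)/D = 0.40206759533541/0.9911932966592066 = 0.4056399460030342
cn(u+v) = (cn u·cn v − sn u·sn v·dn u·dn v)/D = -0.905983333248105/0.9911932966592066 = -0.914032950284975
dn(u+v) = (dn u·dn v − m·sn u·sn v·cn u·cn v)/D = 0.9903856123148794/0.9911932966592066 = 0.9991851394202831

sn(u+v)=0.4056399460 cn(u+v)=-0.9140329503 dn(u+v)=0.9991851394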